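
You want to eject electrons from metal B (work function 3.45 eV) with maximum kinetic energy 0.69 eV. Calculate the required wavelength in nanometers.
299.48 nm

From Einstein's equation: KE_max = hc/λ - φ

Rearranging for λ:
hc/λ = KE_max + φ
λ = hc/(KE_max + φ)

Required photon energy:
E_photon = KE_max + φ = 0.69 + 3.45 = 4.14 eV

Required wavelength:
λ = hc/E_photon = (6.626×10⁻³⁴)(3×10⁸) / (4.14 × 1.602×10⁻¹⁹)
λ = 299.48 nm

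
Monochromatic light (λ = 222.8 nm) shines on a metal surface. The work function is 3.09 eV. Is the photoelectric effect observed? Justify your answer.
Yes

For photoemission, the photon energy must exceed the work function.

Photon energy: E = hc/λ = 5.5648 eV
Work function: φ = 3.09 eV

Since E_photon (5.5648 eV) > φ (3.09 eV), photoemission WILL occur.
The threshold wavelength is λ₀ = hc/φ = 401.2 nm.
Since 222.8 nm < 401.2 nm, the light has sufficient energy.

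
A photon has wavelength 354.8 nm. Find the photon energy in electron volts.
3.4945 eV

Using E = hf = hc/λ:

E = hc/λ = (6.626×10⁻³⁴ J·s)(3×10⁸ m/s) / (354.8×10⁻⁹ m)
E = 3.4945 eV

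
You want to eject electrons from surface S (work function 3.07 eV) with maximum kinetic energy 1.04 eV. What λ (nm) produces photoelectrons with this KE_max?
301.66 nm

From Einstein's equation: KE_max = hc/λ - φ

Rearranging for λ:
hc/λ = KE_max + φ
λ = hc/(KE_max + φ)

Required photon energy:
E_photon = KE_max + φ = 1.04 + 3.07 = 4.11 eV

Required wavelength:
λ = hc/E_photon = (6.626×10⁻³⁴)(3×10⁸) / (4.11 × 1.602×10⁻¹⁹)
λ = 301.66 nm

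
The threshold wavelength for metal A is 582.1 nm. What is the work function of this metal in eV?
2.13 eV

At the threshold wavelength, photon energy equals work function:
φ = hc/λ₀

Calculating:
φ = (6.626×10⁻³⁴ J·s)(3×10⁸ m/s) / (582.1×10⁻⁹ m)
φ = 2.13 eV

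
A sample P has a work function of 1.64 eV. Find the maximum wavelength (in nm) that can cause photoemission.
756.00 nm

The threshold wavelength is when the photon energy equals the work function:
hc/λ₀ = φ

Solving for λ₀:
λ₀ = hc/φ = (6.626×10⁻³⁴ J·s)(3×10⁸ m/s) / (1.64 eV × 1.602×10⁻¹⁹ J/eV)
λ₀ = 756.00 nm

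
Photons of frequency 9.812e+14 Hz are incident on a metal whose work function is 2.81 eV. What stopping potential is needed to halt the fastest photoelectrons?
1.2479 V

The stopping potential V_s satisfies: eV_s = KE_max

First, find KE_max using Einstein's equation:
E_photon = hf = (6.626×10⁻³⁴ J·s)(9.812e+14 Hz) = 4.0579 eV
KE_max = E_photon - φ = 4.0579 - 2.81 = 1.2479 eV

Since eV_s = KE_max:
V_s = KE_max/e = 1.2479 V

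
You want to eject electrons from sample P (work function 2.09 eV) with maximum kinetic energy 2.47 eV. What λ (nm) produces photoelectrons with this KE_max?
271.90 nm

From Einstein's equation: KE_max = hc/λ - φ

Rearranging for λ:
hc/λ = KE_max + φ
λ = hc/(KE_max + φ)

Required photon energy:
E_photon = KE_max + φ = 2.47 + 2.09 = 4.56 eV

Required wavelength:
λ = hc/E_photon = (6.626×10⁻³⁴)(3×10⁸) / (4.56 × 1.602×10⁻¹⁹)
λ = 271.90 nm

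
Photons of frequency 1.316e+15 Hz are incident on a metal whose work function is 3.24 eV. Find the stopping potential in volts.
2.2025 V

The stopping potential V_s satisfies: eV_s = KE_max

First, find KE_max using Einstein's equation:
E_photon = hf = (6.626×10⁻³⁴ J·s)(1.316e+15 Hz) = 5.4425 eV
KE_max = E_photon - φ = 5.4425 - 3.24 = 2.2025 eV

Since eV_s = KE_max:
V_s = KE_max/e = 2.2025 V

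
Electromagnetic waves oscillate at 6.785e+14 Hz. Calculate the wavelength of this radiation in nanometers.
441.85 nm

Using the wave equation: c = fλ

Solving for wavelength:
λ = c/f = (3×10⁸ m/s) / (6.785e+14 Hz)
λ = 441.85 nm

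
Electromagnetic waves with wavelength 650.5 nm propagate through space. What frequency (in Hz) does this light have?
4.6086e+14 Hz

Using the wave equation: c = fλ

Solving for frequency:
f = c/λ = (3×10⁸ m/s) / (650.5×10⁻⁹ m)
f = 4.6086e+14 Hz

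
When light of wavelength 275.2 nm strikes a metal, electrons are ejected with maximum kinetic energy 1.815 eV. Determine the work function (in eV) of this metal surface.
2.69 eV

From Einstein's photoelectric equation: KE_max = hf - φ = hc/λ - φ

Rearranging for φ:
φ = hc/λ - KE_max

Calculate photon energy:
E_photon = hc/λ = 4.5052 eV

Therefore:
φ = 4.5052 - 1.815 = 2.69 eV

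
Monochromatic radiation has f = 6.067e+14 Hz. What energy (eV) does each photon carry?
2.5091 eV

Using E = hf:

E = hf = (6.626×10⁻³⁴ J·s)(6.067e+14 Hz)
E = 2.5091 eV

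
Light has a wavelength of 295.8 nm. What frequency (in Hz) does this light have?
1.0135e+15 Hz

Using the wave equation: c = fλ

Solving for frequency:
f = c/λ = (3×10⁸ m/s) / (295.8×10⁻⁹ m)
f = 1.0135e+15 Hz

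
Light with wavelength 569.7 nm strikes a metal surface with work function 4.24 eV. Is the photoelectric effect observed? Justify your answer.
No

For photoemission, the photon energy must exceed the work function.

Photon energy: E = hc/λ = 2.1763 eV
Work function: φ = 4.24 eV

Since E_photon (2.1763 eV) < φ (4.24 eV), photoemission will NOT occur.
The threshold wavelength is λ₀ = hc/φ = 292.4 nm.
Since 569.7 nm > 292.4 nm, the photons lack sufficient energy.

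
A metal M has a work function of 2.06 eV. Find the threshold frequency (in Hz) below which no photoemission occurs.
4.9811e+14 Hz

The threshold frequency is when the photon energy equals the work function:
hf₀ = φ

Solving for f₀:
f₀ = φ/h = (2.06 eV × 1.602×10⁻¹⁹ J/eV) / (6.626×10⁻³⁴ J·s)
f₀ = 4.9811e+14 Hz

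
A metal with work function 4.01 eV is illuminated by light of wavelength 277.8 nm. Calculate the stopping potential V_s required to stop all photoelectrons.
0.4531 V

The stopping potential V_s satisfies: eV_s = KE_max

First, find KE_max using Einstein's equation:
E_photon = hc/λ = 4.4631 eV
KE_max = E_photon - φ = 4.4631 - 4.01 = 0.4531 eV

Since eV_s = KE_max:
V_s = KE_max/e = 0.4531 V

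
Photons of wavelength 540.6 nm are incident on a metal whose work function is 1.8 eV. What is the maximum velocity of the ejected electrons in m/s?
4.1663e+05 m/s

First, find the maximum kinetic energy:
E_photon = hc/λ = 2.2935 eV
KE_max = E_photon - φ = 2.2935 - 1.8 = 0.4935 eV

Convert to Joules: KE_max = 0.4935 × 1.602×10⁻¹⁹ J = 7.9060e-20 J

Then use KE = ½mv² to find velocity:
v = √(2·KE/m) = √(2 × 7.9060e-20 J / 9.109e-31 kg)
v = 4.1663e+05 m/s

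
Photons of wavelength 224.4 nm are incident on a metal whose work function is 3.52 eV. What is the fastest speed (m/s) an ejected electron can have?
8.3984e+05 m/s

First, find the maximum kinetic energy:
E_photon = hc/λ = 5.5251 eV
KE_max = E_photon - φ = 5.5251 - 3.52 = 2.0051 eV

Convert to Joules: KE_max = 2.0051 × 1.602×10⁻¹⁹ J = 3.2126e-19 J

Then use KE = ½mv² to find velocity:
v = √(2·KE/m) = √(2 × 3.2126e-19 J / 9.109e-31 kg)
v = 8.3984e+05 m/s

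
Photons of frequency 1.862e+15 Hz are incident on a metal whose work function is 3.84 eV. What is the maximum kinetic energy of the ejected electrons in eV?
3.8606 eV

Using Einstein's photoelectric equation: KE_max = hf - φ

First, calculate the photon energy:
E_photon = hf = (6.626×10⁻³⁴ J·s)(1.862e+15 Hz)
E_photon = 7.7006 eV

Then, the maximum kinetic energy:
KE_max = E_photon - φ = 7.7006 eV - 3.84 eV = 3.8606 eV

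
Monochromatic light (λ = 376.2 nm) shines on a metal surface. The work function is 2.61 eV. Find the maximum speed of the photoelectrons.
4.9113e+05 m/s

First, find the maximum kinetic energy:
E_photon = hc/λ = 3.2957 eV
KE_max = E_photon - φ = 3.2957 - 2.61 = 0.6857 eV

Convert to Joules: KE_max = 0.6857 × 1.602×10⁻¹⁹ J = 1.0986e-19 J

Then use KE = ½mv² to find velocity:
v = √(2·KE/m) = √(2 × 1.0986e-19 J / 9.109e-31 kg)
v = 4.9113e+05 m/s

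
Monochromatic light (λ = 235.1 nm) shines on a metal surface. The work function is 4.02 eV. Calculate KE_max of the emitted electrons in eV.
1.2537 eV

Using Einstein's photoelectric equation: KE_max = hf - φ = hc/λ - φ

First, calculate the photon energy:
E_photon = hc/λ = (6.626×10⁻³⁴ J·s)(3×10⁸ m/s) / (235.1×10⁻⁹ m)
E_photon = 5.2737 eV

Then, the maximum kinetic energy:
KE_max = E_photon - φ = 5.2737 eV - 4.02 eV = 1.2537 eV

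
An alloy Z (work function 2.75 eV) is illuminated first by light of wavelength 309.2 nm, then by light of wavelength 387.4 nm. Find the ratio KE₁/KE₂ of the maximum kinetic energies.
2.7970

Using Einstein's equation: KE_max = hc/λ - φ

For λ₁ = 309.2 nm:
E₁ = hc/λ₁ = 4.0098 eV
KE₁ = E₁ - φ = 4.0098 - 2.75 = 1.2598 eV

For λ₂ = 387.4 nm:
E₂ = hc/λ₂ = 3.2004 eV
KE₂ = E₂ - φ = 3.2004 - 2.75 = 0.4504 eV

Ratio: KE₁/KE₂ = 1.2598/0.4504 = 2.7970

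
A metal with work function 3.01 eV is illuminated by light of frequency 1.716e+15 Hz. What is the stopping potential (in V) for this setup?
4.0868 V

The stopping potential V_s satisfies: eV_s = KE_max

First, find KE_max using Einstein's equation:
E_photon = hf = (6.626×10⁻³⁴ J·s)(1.716e+15 Hz) = 7.0968 eV
KE_max = E_photon - φ = 7.0968 - 3.01 = 4.0868 eV

Since eV_s = KE_max:
V_s = KE_max/e = 4.0868 V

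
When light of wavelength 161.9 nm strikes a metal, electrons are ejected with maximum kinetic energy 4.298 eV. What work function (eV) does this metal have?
3.36 eV

From Einstein's photoelectric equation: KE_max = hf - φ = hc/λ - φ

Rearranging for φ:
φ = hc/λ - KE_max

Calculate photon energy:
E_photon = hc/λ = 7.6581 eV

Therefore:
φ = 7.6581 - 4.298 = 3.36 eV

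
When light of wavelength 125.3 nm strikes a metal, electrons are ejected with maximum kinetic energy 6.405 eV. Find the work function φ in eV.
3.49 eV

From Einstein's photoelectric equation: KE_max = hf - φ = hc/λ - φ

Rearranging for φ:
φ = hc/λ - KE_max

Calculate photon energy:
E_photon = hc/λ = 9.8950 eV

Therefore:
φ = 9.8950 - 6.405 = 3.49 eV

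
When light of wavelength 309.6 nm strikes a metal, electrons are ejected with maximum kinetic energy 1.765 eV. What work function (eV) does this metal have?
2.24 eV

From Einstein's photoelectric equation: KE_max = hf - φ = hc/λ - φ

Rearranging for φ:
φ = hc/λ - KE_max

Calculate photon energy:
E_photon = hc/λ = 4.0047 eV

Therefore:
φ = 4.0047 - 1.765 = 2.24 eV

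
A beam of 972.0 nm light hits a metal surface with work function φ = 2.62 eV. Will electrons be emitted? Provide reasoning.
No

For photoemission, the photon energy must exceed the work function.

Photon energy: E = hc/λ = 1.2756 eV
Work function: φ = 2.62 eV

Since E_photon (1.2756 eV) < φ (2.62 eV), photoemission will NOT occur.
The threshold wavelength is λ₀ = hc/φ = 473.2 nm.
Since 972.0 nm > 473.2 nm, the photons lack sufficient energy.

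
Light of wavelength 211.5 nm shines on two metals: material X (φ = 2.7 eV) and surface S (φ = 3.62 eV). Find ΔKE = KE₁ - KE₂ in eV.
0.9200 eV

Using KE_max = hc/λ - φ for each metal:

Photon energy: E = hc/λ = 5.8621 eV

For material X (φ₁ = 2.7 eV):
KE₁ = E - φ₁ = 5.8621 - 2.7 = 3.1621 eV

For surface S (φ₂ = 3.62 eV):
KE₂ = E - φ₂ = 5.8621 - 3.62 = 2.2421 eV

Difference:
ΔKE = KE₁ - KE₂ = 3.1621 - 2.2421 = 0.9200 eV

Note: The difference equals the difference in work functions: 3.62 - 2.7 = 0.92 eV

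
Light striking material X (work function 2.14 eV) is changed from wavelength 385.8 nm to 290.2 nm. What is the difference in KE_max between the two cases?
1.0587 eV

Using Einstein's equation: KE_max = hc/λ - φ

For λ₁ = 385.8 nm:
KE₁ = hc/λ₁ - φ = 3.2137 - 2.14 = 1.0737 eV

For λ₂ = 290.2 nm:
KE₂ = hc/λ₂ - φ = 4.2724 - 2.14 = 2.1324 eV

Change in KE:
ΔKE = KE₂ - KE₁ = 2.1324 - 1.0737 = 1.0587 eV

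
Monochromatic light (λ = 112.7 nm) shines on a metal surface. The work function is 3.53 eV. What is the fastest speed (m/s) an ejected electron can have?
1.6211e+06 m/s

First, find the maximum kinetic energy:
E_photon = hc/λ = 11.0013 eV
KE_max = E_photon - φ = 11.0013 - 3.53 = 7.4713 eV

Convert to Joules: KE_max = 7.4713 × 1.602×10⁻¹⁹ J = 1.1970e-18 J

Then use KE = ½mv² to find velocity:
v = √(2·KE/m) = √(2 × 1.1970e-18 J / 9.109e-31 kg)
v = 1.6211e+06 m/s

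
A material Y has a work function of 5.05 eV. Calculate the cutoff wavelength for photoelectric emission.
245.51 nm

The threshold wavelength is when the photon energy equals the work function:
hc/λ₀ = φ

Solving for λ₀:
λ₀ = hc/φ = (6.626×10⁻³⁴ J·s)(3×10⁸ m/s) / (5.05 eV × 1.602×10⁻¹⁹ J/eV)
λ₀ = 245.51 nm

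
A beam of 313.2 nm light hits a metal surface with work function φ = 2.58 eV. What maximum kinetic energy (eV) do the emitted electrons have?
1.3786 eV

Using Einstein's photoelectric equation: KE_max = hf - φ = hc/λ - φ

First, calculate the photon energy:
E_photon = hc/λ = (6.626×10⁻³⁴ J·s)(3×10⁸ m/s) / (313.2×10⁻⁹ m)
E_photon = 3.9586 eV

Then, the maximum kinetic energy:
KE_max = E_photon - φ = 3.9586 eV - 2.58 eV = 1.3786 eV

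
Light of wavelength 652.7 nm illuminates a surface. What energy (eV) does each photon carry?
1.8996 eV

Using E = hf = hc/λ:

E = hc/λ = (6.626×10⁻³⁴ J·s)(3×10⁸ m/s) / (652.7×10⁻⁹ m)
E = 1.8996 eV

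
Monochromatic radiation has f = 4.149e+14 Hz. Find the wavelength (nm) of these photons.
722.57 nm

Using the wave equation: c = fλ

Solving for wavelength:
λ = c/f = (3×10⁸ m/s) / (4.149e+14 Hz)
λ = 722.57 nm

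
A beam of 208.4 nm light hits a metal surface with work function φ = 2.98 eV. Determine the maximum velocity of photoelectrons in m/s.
1.0220e+06 m/s

First, find the maximum kinetic energy:
E_photon = hc/λ = 5.9493 eV
KE_max = E_photon - φ = 5.9493 - 2.98 = 2.9693 eV

Convert to Joules: KE_max = 2.9693 × 1.602×10⁻¹⁹ J = 4.7574e-19 J

Then use KE = ½mv² to find velocity:
v = √(2·KE/m) = √(2 × 4.7574e-19 J / 9.109e-31 kg)
v = 1.0220e+06 m/s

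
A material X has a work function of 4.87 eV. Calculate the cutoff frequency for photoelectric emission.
1.1776e+15 Hz

The threshold frequency is when the photon energy equals the work function:
hf₀ = φ

Solving for f₀:
f₀ = φ/h = (4.87 eV × 1.602×10⁻¹⁹ J/eV) / (6.626×10⁻³⁴ J·s)
f₀ = 1.1776e+15 Hz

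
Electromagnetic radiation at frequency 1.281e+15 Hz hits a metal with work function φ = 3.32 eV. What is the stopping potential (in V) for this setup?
1.9778 V

The stopping potential V_s satisfies: eV_s = KE_max

First, find KE_max using Einstein's equation:
E_photon = hf = (6.626×10⁻³⁴ J·s)(1.281e+15 Hz) = 5.2978 eV
KE_max = E_photon - φ = 5.2978 - 3.32 = 1.9778 eV

Since eV_s = KE_max:
V_s = KE_max/e = 1.9778 V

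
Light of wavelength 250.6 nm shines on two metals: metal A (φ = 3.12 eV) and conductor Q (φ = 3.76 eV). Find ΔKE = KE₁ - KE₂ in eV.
0.6400 eV

Using KE_max = hc/λ - φ for each metal:

Photon energy: E = hc/λ = 4.9475 eV

For metal A (φ₁ = 3.12 eV):
KE₁ = E - φ₁ = 4.9475 - 3.12 = 1.8275 eV

For conductor Q (φ₂ = 3.76 eV):
KE₂ = E - φ₂ = 4.9475 - 3.76 = 1.1875 eV

Difference:
ΔKE = KE₁ - KE₂ = 1.8275 - 1.1875 = 0.6400 eV

Note: The difference equals the difference in work functions: 3.76 - 3.12 = 0.64 eV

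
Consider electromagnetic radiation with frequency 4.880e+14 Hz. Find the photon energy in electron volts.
2.0182 eV

Using E = hf:

E = hf = (6.626×10⁻³⁴ J·s)(4.880e+14 Hz)
E = 2.0182 eV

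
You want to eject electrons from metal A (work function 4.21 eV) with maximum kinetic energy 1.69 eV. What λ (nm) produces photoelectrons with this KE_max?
210.14 nm

From Einstein's equation: KE_max = hc/λ - φ

Rearranging for λ:
hc/λ = KE_max + φ
λ = hc/(KE_max + φ)

Required photon energy:
E_photon = KE_max + φ = 1.69 + 4.21 = 5.90 eV

Required wavelength:
λ = hc/E_photon = (6.626×10⁻³⁴)(3×10⁸) / (5.90 × 1.602×10⁻¹⁹)
λ = 210.14 nm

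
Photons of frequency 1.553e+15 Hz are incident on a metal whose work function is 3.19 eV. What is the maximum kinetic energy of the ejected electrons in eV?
3.2327 eV

Using Einstein's photoelectric equation: KE_max = hf - φ

First, calculate the photon energy:
E_photon = hf = (6.626×10⁻³⁴ J·s)(1.553e+15 Hz)
E_photon = 6.4227 eV

Then, the maximum kinetic energy:
KE_max = E_photon - φ = 6.4227 eV - 3.19 eV = 3.2327 eV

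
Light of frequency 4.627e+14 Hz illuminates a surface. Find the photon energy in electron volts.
1.9136 eV

Using E = hf:

E = hf = (6.626×10⁻³⁴ J·s)(4.627e+14 Hz)
E = 1.9136 eV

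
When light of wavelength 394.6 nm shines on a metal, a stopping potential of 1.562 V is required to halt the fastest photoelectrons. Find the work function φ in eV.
1.58 eV

The stopping potential gives the maximum kinetic energy: KE_max = eV_s = 1.562 eV

From Einstein's photoelectric equation: KE_max = hc/λ - φ
Rearranging: φ = hc/λ - KE_max

Calculate photon energy:
E_photon = hc/λ = (6.626×10⁻³⁴ J·s)(3×10⁸ m/s) / (394.6×10⁻⁹ m) = 3.1420 eV

Therefore:
φ = 3.1420 - 1.562 = 1.58 eV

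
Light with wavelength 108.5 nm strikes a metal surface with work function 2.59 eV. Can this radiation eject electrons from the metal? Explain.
Yes

For photoemission, the photon energy must exceed the work function.

Photon energy: E = hc/λ = 11.4271 eV
Work function: φ = 2.59 eV

Since E_photon (11.4271 eV) > φ (2.59 eV), photoemission WILL occur.
The threshold wavelength is λ₀ = hc/φ = 478.7 nm.
Since 108.5 nm < 478.7 nm, the light has sufficient energy.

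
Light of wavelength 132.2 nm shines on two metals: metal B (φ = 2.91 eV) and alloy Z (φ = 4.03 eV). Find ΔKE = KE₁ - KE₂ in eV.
1.1200 eV

Using KE_max = hc/λ - φ for each metal:

Photon energy: E = hc/λ = 9.3785 eV

For metal B (φ₁ = 2.91 eV):
KE₁ = E - φ₁ = 9.3785 - 2.91 = 6.4685 eV

For alloy Z (φ₂ = 4.03 eV):
KE₂ = E - φ₂ = 9.3785 - 4.03 = 5.3485 eV

Difference:
ΔKE = KE₁ - KE₂ = 6.4685 - 5.3485 = 1.1200 eV

Note: The difference equals the difference in work functions: 4.03 - 2.91 = 1.12 eV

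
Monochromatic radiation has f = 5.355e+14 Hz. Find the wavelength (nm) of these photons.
559.84 nm

Using the wave equation: c = fλ

Solving for wavelength:
λ = c/f = (3×10⁸ m/s) / (5.355e+14 Hz)
λ = 559.84 nm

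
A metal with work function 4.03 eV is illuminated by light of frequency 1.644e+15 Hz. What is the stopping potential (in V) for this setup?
2.7690 V

The stopping potential V_s satisfies: eV_s = KE_max

First, find KE_max using Einstein's equation:
E_photon = hf = (6.626×10⁻³⁴ J·s)(1.644e+15 Hz) = 6.7990 eV
KE_max = E_photon - φ = 6.7990 - 4.03 = 2.7690 eV

Since eV_s = KE_max:
V_s = KE_max/e = 2.7690 V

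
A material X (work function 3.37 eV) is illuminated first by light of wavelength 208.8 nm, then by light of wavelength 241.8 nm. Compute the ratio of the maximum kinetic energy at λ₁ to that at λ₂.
1.4611

Using Einstein's equation: KE_max = hc/λ - φ

For λ₁ = 208.8 nm:
E₁ = hc/λ₁ = 5.9379 eV
KE₁ = E₁ - φ = 5.9379 - 3.37 = 2.5679 eV

For λ₂ = 241.8 nm:
E₂ = hc/λ₂ = 5.1276 eV
KE₂ = E₂ - φ = 5.1276 - 3.37 = 1.7576 eV

Ratio: KE₁/KE₂ = 2.5679/1.7576 = 1.4611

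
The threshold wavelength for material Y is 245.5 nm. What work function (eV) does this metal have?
5.05 eV

At the threshold wavelength, photon energy equals work function:
φ = hc/λ₀

Calculating:
φ = (6.626×10⁻³⁴ J·s)(3×10⁸ m/s) / (245.5×10⁻⁹ m)
φ = 5.05 eV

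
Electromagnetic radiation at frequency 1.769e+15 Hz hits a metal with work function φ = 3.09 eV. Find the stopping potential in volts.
4.2260 V

The stopping potential V_s satisfies: eV_s = KE_max

First, find KE_max using Einstein's equation:
E_photon = hf = (6.626×10⁻³⁴ J·s)(1.769e+15 Hz) = 7.3160 eV
KE_max = E_photon - φ = 7.3160 - 3.09 = 4.2260 eV

Since eV_s = KE_max:
V_s = KE_max/e = 4.2260 V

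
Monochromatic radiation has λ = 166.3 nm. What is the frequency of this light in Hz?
1.8027e+15 Hz

Using the wave equation: c = fλ

Solving for frequency:
f = c/λ = (3×10⁸ m/s) / (166.3×10⁻⁹ m)
f = 1.8027e+15 Hz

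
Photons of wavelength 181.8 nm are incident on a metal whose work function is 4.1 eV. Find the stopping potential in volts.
2.7198 V

The stopping potential V_s satisfies: eV_s = KE_max

First, find KE_max using Einstein's equation:
E_photon = hc/λ = 6.8198 eV
KE_max = E_photon - φ = 6.8198 - 4.1 = 2.7198 eV

Since eV_s = KE_max:
V_s = KE_max/e = 2.7198 V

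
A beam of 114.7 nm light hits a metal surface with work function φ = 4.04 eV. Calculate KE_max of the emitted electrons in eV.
6.7694 eV

Using Einstein's photoelectric equation: KE_max = hf - φ = hc/λ - φ

First, calculate the photon energy:
E_photon = hc/λ = (6.626×10⁻³⁴ J·s)(3×10⁸ m/s) / (114.7×10⁻⁹ m)
E_photon = 10.8094 eV

Then, the maximum kinetic energy:
KE_max = E_photon - φ = 10.8094 eV - 4.04 eV = 6.7694 eV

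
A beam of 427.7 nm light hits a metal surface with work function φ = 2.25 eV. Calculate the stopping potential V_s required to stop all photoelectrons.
0.6489 V

The stopping potential V_s satisfies: eV_s = KE_max

First, find KE_max using Einstein's equation:
E_photon = hc/λ = 2.8989 eV
KE_max = E_photon - φ = 2.8989 - 2.25 = 0.6489 eV

Since eV_s = KE_max:
V_s = KE_max/e = 0.6489 V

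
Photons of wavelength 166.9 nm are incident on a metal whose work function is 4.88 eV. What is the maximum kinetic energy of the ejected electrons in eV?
2.5487 eV

Using Einstein's photoelectric equation: KE_max = hf - φ = hc/λ - φ

First, calculate the photon energy:
E_photon = hc/λ = (6.626×10⁻³⁴ J·s)(3×10⁸ m/s) / (166.9×10⁻⁹ m)
E_photon = 7.4287 eV

Then, the maximum kinetic energy:
KE_max = E_photon - φ = 7.4287 eV - 4.88 eV = 2.5487 eV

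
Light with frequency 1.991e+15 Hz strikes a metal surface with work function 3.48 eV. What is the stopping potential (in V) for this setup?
4.7541 V

The stopping potential V_s satisfies: eV_s = KE_max

First, find KE_max using Einstein's equation:
E_photon = hf = (6.626×10⁻³⁴ J·s)(1.991e+15 Hz) = 8.2341 eV
KE_max = E_photon - φ = 8.2341 - 3.48 = 4.7541 eV

Since eV_s = KE_max:
V_s = KE_max/e = 4.7541 V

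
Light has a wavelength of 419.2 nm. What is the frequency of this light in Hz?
7.1515e+14 Hz

Using the wave equation: c = fλ

Solving for frequency:
f = c/λ = (3×10⁸ m/s) / (419.2×10⁻⁹ m)
f = 7.1515e+14 Hz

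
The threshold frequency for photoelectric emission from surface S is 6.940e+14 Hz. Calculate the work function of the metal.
2.87 eV

At the threshold frequency, photon energy equals work function:
φ = hf₀

Calculating:
φ = (6.626×10⁻³⁴ J·s)(6.940e+14 Hz)
φ = 2.87 eV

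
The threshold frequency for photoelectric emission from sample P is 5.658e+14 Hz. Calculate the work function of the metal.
2.34 eV

At the threshold frequency, photon energy equals work function:
φ = hf₀

Calculating:
φ = (6.626×10⁻³⁴ J·s)(5.658e+14 Hz)
φ = 2.34 eV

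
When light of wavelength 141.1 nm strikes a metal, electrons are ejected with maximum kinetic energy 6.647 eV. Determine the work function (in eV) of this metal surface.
2.14 eV

From Einstein's photoelectric equation: KE_max = hf - φ = hc/λ - φ

Rearranging for φ:
φ = hc/λ - KE_max

Calculate photon energy:
E_photon = hc/λ = 8.7870 eV

Therefore:
φ = 8.7870 - 6.647 = 2.14 eV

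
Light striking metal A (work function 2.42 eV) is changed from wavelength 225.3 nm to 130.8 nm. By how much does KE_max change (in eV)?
3.9758 eV

Using Einstein's equation: KE_max = hc/λ - φ

For λ₁ = 225.3 nm:
KE₁ = hc/λ₁ - φ = 5.5031 - 2.42 = 3.0831 eV

For λ₂ = 130.8 nm:
KE₂ = hc/λ₂ - φ = 9.4789 - 2.42 = 7.0589 eV

Change in KE:
ΔKE = KE₂ - KE₁ = 7.0589 - 3.0831 = 3.9758 eV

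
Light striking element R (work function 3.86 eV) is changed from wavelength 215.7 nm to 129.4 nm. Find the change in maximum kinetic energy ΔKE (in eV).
3.8335 eV

Using Einstein's equation: KE_max = hc/λ - φ

For λ₁ = 215.7 nm:
KE₁ = hc/λ₁ - φ = 5.7480 - 3.86 = 1.8880 eV

For λ₂ = 129.4 nm:
KE₂ = hc/λ₂ - φ = 9.5815 - 3.86 = 5.7215 eV

Change in KE:
ΔKE = KE₂ - KE₁ = 5.7215 - 1.8880 = 3.8335 eV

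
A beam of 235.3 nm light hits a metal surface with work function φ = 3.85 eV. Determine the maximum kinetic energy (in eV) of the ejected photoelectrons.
1.4192 eV

Using Einstein's photoelectric equation: KE_max = hf - φ = hc/λ - φ

First, calculate the photon energy:
E_photon = hc/λ = (6.626×10⁻³⁴ J·s)(3×10⁸ m/s) / (235.3×10⁻⁹ m)
E_photon = 5.2692 eV

Then, the maximum kinetic energy:
KE_max = E_photon - φ = 5.2692 eV - 3.85 eV = 1.4192 eV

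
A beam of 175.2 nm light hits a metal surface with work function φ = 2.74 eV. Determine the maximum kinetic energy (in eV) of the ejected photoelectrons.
4.3367 eV

Using Einstein's photoelectric equation: KE_max = hf - φ = hc/λ - φ

First, calculate the photon energy:
E_photon = hc/λ = (6.626×10⁻³⁴ J·s)(3×10⁸ m/s) / (175.2×10⁻⁹ m)
E_photon = 7.0767 eV

Then, the maximum kinetic energy:
KE_max = E_photon - φ = 7.0767 eV - 2.74 eV = 4.3367 eV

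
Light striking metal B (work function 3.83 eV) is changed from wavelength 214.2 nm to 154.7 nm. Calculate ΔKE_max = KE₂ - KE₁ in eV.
2.2262 eV

Using Einstein's equation: KE_max = hc/λ - φ

For λ₁ = 214.2 nm:
KE₁ = hc/λ₁ - φ = 5.7882 - 3.83 = 1.9582 eV

For λ₂ = 154.7 nm:
KE₂ = hc/λ₂ - φ = 8.0145 - 3.83 = 4.1845 eV

Change in KE:
ΔKE = KE₂ - KE₁ = 4.1845 - 1.9582 = 2.2262 eV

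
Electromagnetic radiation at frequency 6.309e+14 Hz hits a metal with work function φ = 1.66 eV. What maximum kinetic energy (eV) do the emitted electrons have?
0.9492 eV

Using Einstein's photoelectric equation: KE_max = hf - φ

First, calculate the photon energy:
E_photon = hf = (6.626×10⁻³⁴ J·s)(6.309e+14 Hz)
E_photon = 2.6092 eV

Then, the maximum kinetic energy:
KE_max = E_photon - φ = 2.6092 eV - 1.66 eV = 0.9492 eV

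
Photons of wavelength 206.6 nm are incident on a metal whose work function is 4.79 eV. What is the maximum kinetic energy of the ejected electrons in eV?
1.2112 eV

Using Einstein's photoelectric equation: KE_max = hf - φ = hc/λ - φ

First, calculate the photon energy:
E_photon = hc/λ = (6.626×10⁻³⁴ J·s)(3×10⁸ m/s) / (206.6×10⁻⁹ m)
E_photon = 6.0012 eV

Then, the maximum kinetic energy:
KE_max = E_photon - φ = 6.0012 eV - 4.79 eV = 1.2112 eV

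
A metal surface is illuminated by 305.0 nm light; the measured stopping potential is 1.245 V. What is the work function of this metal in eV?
2.82 eV

The stopping potential gives the maximum kinetic energy: KE_max = eV_s = 1.245 eV

From Einstein's photoelectric equation: KE_max = hc/λ - φ
Rearranging: φ = hc/λ - KE_max

Calculate photon energy:
E_photon = hc/λ = (6.626×10⁻³⁴ J·s)(3×10⁸ m/s) / (305.0×10⁻⁹ m) = 4.0651 eV

Therefore:
φ = 4.0651 - 1.245 = 2.82 eV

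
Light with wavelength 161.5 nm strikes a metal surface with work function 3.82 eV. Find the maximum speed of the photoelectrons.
1.1648e+06 m/s

First, find the maximum kinetic energy:
E_photon = hc/λ = 7.6770 eV
KE_max = E_photon - φ = 7.6770 - 3.82 = 3.8570 eV

Convert to Joules: KE_max = 3.8570 × 1.602×10⁻¹⁹ J = 6.1797e-19 J

Then use KE = ½mv² to find velocity:
v = √(2·KE/m) = √(2 × 6.1797e-19 J / 9.109e-31 kg)
v = 1.1648e+06 m/s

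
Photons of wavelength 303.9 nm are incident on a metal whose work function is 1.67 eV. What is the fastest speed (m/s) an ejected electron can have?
9.2069e+05 m/s

First, find the maximum kinetic energy:
E_photon = hc/λ = 4.0798 eV
KE_max = E_photon - φ = 4.0798 - 1.67 = 2.4098 eV

Convert to Joules: KE_max = 2.4098 × 1.602×10⁻¹⁹ J = 3.8609e-19 J

Then use KE = ½mv² to find velocity:
v = √(2·KE/m) = √(2 × 3.8609e-19 J / 9.109e-31 kg)
v = 9.2069e+05 m/s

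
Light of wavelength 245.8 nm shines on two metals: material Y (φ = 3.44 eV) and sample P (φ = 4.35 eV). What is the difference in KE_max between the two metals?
0.9100 eV

Using KE_max = hc/λ - φ for each metal:

Photon energy: E = hc/λ = 5.0441 eV

For material Y (φ₁ = 3.44 eV):
KE₁ = E - φ₁ = 5.0441 - 3.44 = 1.6041 eV

For sample P (φ₂ = 4.35 eV):
KE₂ = E - φ₂ = 5.0441 - 4.35 = 0.6941 eV

Difference:
ΔKE = KE₁ - KE₂ = 1.6041 - 0.6941 = 0.9100 eV

Note: The difference equals the difference in work functions: 4.35 - 3.44 = 0.91 eV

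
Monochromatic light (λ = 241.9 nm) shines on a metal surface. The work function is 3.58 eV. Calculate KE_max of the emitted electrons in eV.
1.5454 eV

Using Einstein's photoelectric equation: KE_max = hf - φ = hc/λ - φ

First, calculate the photon energy:
E_photon = hc/λ = (6.626×10⁻³⁴ J·s)(3×10⁸ m/s) / (241.9×10⁻⁹ m)
E_photon = 5.1254 eV

Then, the maximum kinetic energy:
KE_max = E_photon - φ = 5.1254 eV - 3.58 eV = 1.5454 eV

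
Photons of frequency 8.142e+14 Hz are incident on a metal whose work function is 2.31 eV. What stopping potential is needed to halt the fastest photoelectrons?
1.0573 V

The stopping potential V_s satisfies: eV_s = KE_max

First, find KE_max using Einstein's equation:
E_photon = hf = (6.626×10⁻³⁴ J·s)(8.142e+14 Hz) = 3.3673 eV
KE_max = E_photon - φ = 3.3673 - 2.31 = 1.0573 eV

Since eV_s = KE_max:
V_s = KE_max/e = 1.0573 V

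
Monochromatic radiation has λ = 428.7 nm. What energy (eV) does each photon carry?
2.8921 eV

Using E = hf = hc/λ:

E = hc/λ = (6.626×10⁻³⁴ J·s)(3×10⁸ m/s) / (428.7×10⁻⁹ m)
E = 2.8921 eV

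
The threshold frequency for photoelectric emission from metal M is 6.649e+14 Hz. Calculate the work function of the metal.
2.75 eV

At the threshold frequency, photon energy equals work function:
φ = hf₀

Calculating:
φ = (6.626×10⁻³⁴ J·s)(6.649e+14 Hz)
φ = 2.75 eV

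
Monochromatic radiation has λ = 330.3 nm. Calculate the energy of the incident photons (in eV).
3.7537 eV

Using E = hf = hc/λ:

E = hc/λ = (6.626×10⁻³⁴ J·s)(3×10⁸ m/s) / (330.3×10⁻⁹ m)
E = 3.7537 eV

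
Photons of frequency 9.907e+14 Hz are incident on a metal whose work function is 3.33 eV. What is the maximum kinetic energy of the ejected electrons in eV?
0.7672 eV

Using Einstein's photoelectric equation: KE_max = hf - φ

First, calculate the photon energy:
E_photon = hf = (6.626×10⁻³⁴ J·s)(9.907e+14 Hz)
E_photon = 4.0972 eV

Then, the maximum kinetic energy:
KE_max = E_photon - φ = 4.0972 eV - 3.33 eV = 0.7672 eV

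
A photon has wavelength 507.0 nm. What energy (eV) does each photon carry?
2.4454 eV

Using E = hf = hc/λ:

E = hc/λ = (6.626×10⁻³⁴ J·s)(3×10⁸ m/s) / (507.0×10⁻⁹ m)
E = 2.4454 eV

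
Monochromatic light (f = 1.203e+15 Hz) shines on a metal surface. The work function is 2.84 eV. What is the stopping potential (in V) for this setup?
2.1352 V

The stopping potential V_s satisfies: eV_s = KE_max

First, find KE_max using Einstein's equation:
E_photon = hf = (6.626×10⁻³⁴ J·s)(1.203e+15 Hz) = 4.9752 eV
KE_max = E_photon - φ = 4.9752 - 2.84 = 2.1352 eV

Since eV_s = KE_max:
V_s = KE_max/e = 2.1352 V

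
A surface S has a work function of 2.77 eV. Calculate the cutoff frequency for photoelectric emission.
6.6978e+14 Hz

The threshold frequency is when the photon energy equals the work function:
hf₀ = φ

Solving for f₀:
f₀ = φ/h = (2.77 eV × 1.602×10⁻¹⁹ J/eV) / (6.626×10⁻³⁴ J·s)
f₀ = 6.6978e+14 Hz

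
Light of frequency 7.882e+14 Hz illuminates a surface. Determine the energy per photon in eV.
3.2597 eV

Using E = hf:

E = hf = (6.626×10⁻³⁴ J·s)(7.882e+14 Hz)
E = 3.2597 eV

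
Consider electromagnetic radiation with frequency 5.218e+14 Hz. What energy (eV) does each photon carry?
2.1580 eV

Using E = hf:

E = hf = (6.626×10⁻³⁴ J·s)(5.218e+14 Hz)
E = 2.1580 eV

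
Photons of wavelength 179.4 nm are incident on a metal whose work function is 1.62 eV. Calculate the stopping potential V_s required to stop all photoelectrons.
5.2910 V

The stopping potential V_s satisfies: eV_s = KE_max

First, find KE_max using Einstein's equation:
E_photon = hc/λ = 6.9110 eV
KE_max = E_photon - φ = 6.9110 - 1.62 = 5.2910 eV

Since eV_s = KE_max:
V_s = KE_max/e = 5.2910 V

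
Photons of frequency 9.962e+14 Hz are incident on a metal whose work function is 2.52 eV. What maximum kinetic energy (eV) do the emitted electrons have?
1.6000 eV

Using Einstein's photoelectric equation: KE_max = hf - φ

First, calculate the photon energy:
E_photon = hf = (6.626×10⁻³⁴ J·s)(9.962e+14 Hz)
E_photon = 4.1200 eV

Then, the maximum kinetic energy:
KE_max = E_photon - φ = 4.1200 eV - 2.52 eV = 1.6000 eV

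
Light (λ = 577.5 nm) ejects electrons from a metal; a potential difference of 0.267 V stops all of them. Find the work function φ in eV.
1.88 eV

The stopping potential gives the maximum kinetic energy: KE_max = eV_s = 0.267 eV

From Einstein's photoelectric equation: KE_max = hc/λ - φ
Rearranging: φ = hc/λ - KE_max

Calculate photon energy:
E_photon = hc/λ = (6.626×10⁻³⁴ J·s)(3×10⁸ m/s) / (577.5×10⁻⁹ m) = 2.1469 eV

Therefore:
φ = 2.1469 - 0.267 = 1.88 eV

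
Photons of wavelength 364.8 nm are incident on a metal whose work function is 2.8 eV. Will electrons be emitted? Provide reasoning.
Yes

For photoemission, the photon energy must exceed the work function.

Photon energy: E = hc/λ = 3.3987 eV
Work function: φ = 2.8 eV

Since E_photon (3.3987 eV) > φ (2.8 eV), photoemission WILL occur.
The threshold wavelength is λ₀ = hc/φ = 442.8 nm.
Since 364.8 nm < 442.8 nm, the light has sufficient energy.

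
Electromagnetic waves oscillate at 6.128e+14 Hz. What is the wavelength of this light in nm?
489.22 nm

Using the wave equation: c = fλ

Solving for wavelength:
λ = c/f = (3×10⁸ m/s) / (6.128e+14 Hz)
λ = 489.22 nm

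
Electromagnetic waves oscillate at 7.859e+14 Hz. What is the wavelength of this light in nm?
381.46 nm

Using the wave equation: c = fλ

Solving for wavelength:
λ = c/f = (3×10⁸ m/s) / (7.859e+14 Hz)
λ = 381.46 nm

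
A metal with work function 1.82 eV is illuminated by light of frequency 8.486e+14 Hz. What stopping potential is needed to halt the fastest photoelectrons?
1.6895 V

The stopping potential V_s satisfies: eV_s = KE_max

First, find KE_max using Einstein's equation:
E_photon = hf = (6.626×10⁻³⁴ J·s)(8.486e+14 Hz) = 3.5095 eV
KE_max = E_photon - φ = 3.5095 - 1.82 = 1.6895 eV

Since eV_s = KE_max:
V_s = KE_max/e = 1.6895 V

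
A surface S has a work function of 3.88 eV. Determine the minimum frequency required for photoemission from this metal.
9.3818e+14 Hz

The threshold frequency is when the photon energy equals the work function:
hf₀ = φ

Solving for f₀:
f₀ = φ/h = (3.88 eV × 1.602×10⁻¹⁹ J/eV) / (6.626×10⁻³⁴ J·s)
f₀ = 9.3818e+14 Hz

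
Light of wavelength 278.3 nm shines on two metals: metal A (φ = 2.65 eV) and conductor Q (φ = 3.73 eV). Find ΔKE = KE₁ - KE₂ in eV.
1.0800 eV

Using KE_max = hc/λ - φ for each metal:

Photon energy: E = hc/λ = 4.4551 eV

For metal A (φ₁ = 2.65 eV):
KE₁ = E - φ₁ = 4.4551 - 2.65 = 1.8051 eV

For conductor Q (φ₂ = 3.73 eV):
KE₂ = E - φ₂ = 4.4551 - 3.73 = 0.7251 eV

Difference:
ΔKE = KE₁ - KE₂ = 1.8051 - 0.7251 = 1.0800 eV

Note: The difference equals the difference in work functions: 3.73 - 2.65 = 1.08 eV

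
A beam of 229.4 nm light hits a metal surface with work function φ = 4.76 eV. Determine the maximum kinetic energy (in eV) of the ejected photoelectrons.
0.6447 eV

Using Einstein's photoelectric equation: KE_max = hf - φ = hc/λ - φ

First, calculate the photon energy:
E_photon = hc/λ = (6.626×10⁻³⁴ J·s)(3×10⁸ m/s) / (229.4×10⁻⁹ m)
E_photon = 5.4047 eV

Then, the maximum kinetic energy:
KE_max = E_photon - φ = 5.4047 eV - 4.76 eV = 0.6447 eV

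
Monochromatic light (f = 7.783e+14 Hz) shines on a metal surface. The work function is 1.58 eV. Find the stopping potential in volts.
1.6388 V

The stopping potential V_s satisfies: eV_s = KE_max

First, find KE_max using Einstein's equation:
E_photon = hf = (6.626×10⁻³⁴ J·s)(7.783e+14 Hz) = 3.2188 eV
KE_max = E_photon - φ = 3.2188 - 1.58 = 1.6388 eV

Since eV_s = KE_max:
V_s = KE_max/e = 1.6388 V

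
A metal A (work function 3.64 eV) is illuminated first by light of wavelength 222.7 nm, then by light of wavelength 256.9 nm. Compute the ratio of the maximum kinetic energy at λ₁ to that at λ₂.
1.6248

Using Einstein's equation: KE_max = hc/λ - φ

For λ₁ = 222.7 nm:
E₁ = hc/λ₁ = 5.5673 eV
KE₁ = E₁ - φ = 5.5673 - 3.64 = 1.9273 eV

For λ₂ = 256.9 nm:
E₂ = hc/λ₂ = 4.8262 eV
KE₂ = E₂ - φ = 4.8262 - 3.64 = 1.1862 eV

Ratio: KE₁/KE₂ = 1.9273/1.1862 = 1.6248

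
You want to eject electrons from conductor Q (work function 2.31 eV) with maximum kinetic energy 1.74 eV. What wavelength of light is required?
306.13 nm

From Einstein's equation: KE_max = hc/λ - φ

Rearranging for λ:
hc/λ = KE_max + φ
λ = hc/(KE_max + φ)

Required photon energy:
E_photon = KE_max + φ = 1.74 + 2.31 = 4.05 eV

Required wavelength:
λ = hc/E_photon = (6.626×10⁻³⁴)(3×10⁸) / (4.05 × 1.602×10⁻¹⁹)
λ = 306.13 nm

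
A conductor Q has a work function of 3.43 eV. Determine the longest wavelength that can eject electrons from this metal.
361.47 nm

The threshold wavelength is when the photon energy equals the work function:
hc/λ₀ = φ

Solving for λ₀:
λ₀ = hc/φ = (6.626×10⁻³⁴ J·s)(3×10⁸ m/s) / (3.43 eV × 1.602×10⁻¹⁹ J/eV)
λ₀ = 361.47 nm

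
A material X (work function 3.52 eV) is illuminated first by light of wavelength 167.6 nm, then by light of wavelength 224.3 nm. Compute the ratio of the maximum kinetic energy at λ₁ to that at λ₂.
1.9315

Using Einstein's equation: KE_max = hc/λ - φ

For λ₁ = 167.6 nm:
E₁ = hc/λ₁ = 7.3976 eV
KE₁ = E₁ - φ = 7.3976 - 3.52 = 3.8776 eV

For λ₂ = 224.3 nm:
E₂ = hc/λ₂ = 5.5276 eV
KE₂ = E₂ - φ = 5.5276 - 3.52 = 2.0076 eV

Ratio: KE₁/KE₂ = 3.8776/2.0076 = 1.9315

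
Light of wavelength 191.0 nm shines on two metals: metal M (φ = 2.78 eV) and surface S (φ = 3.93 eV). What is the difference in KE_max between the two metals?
1.1500 eV

Using KE_max = hc/λ - φ for each metal:

Photon energy: E = hc/λ = 6.4913 eV

For metal M (φ₁ = 2.78 eV):
KE₁ = E - φ₁ = 6.4913 - 2.78 = 3.7113 eV

For surface S (φ₂ = 3.93 eV):
KE₂ = E - φ₂ = 6.4913 - 3.93 = 2.5613 eV

Difference:
ΔKE = KE₁ - KE₂ = 3.7113 - 2.5613 = 1.1500 eV

Note: The difference equals the difference in work functions: 3.93 - 2.78 = 1.15 eV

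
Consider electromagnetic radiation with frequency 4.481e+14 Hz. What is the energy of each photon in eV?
1.8532 eV

Using E = hf:

E = hf = (6.626×10⁻³⁴ J·s)(4.481e+14 Hz)
E = 1.8532 eV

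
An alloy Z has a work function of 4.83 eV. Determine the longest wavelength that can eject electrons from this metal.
256.70 nm

The threshold wavelength is when the photon energy equals the work function:
hc/λ₀ = φ

Solving for λ₀:
λ₀ = hc/φ = (6.626×10⁻³⁴ J·s)(3×10⁸ m/s) / (4.83 eV × 1.602×10⁻¹⁹ J/eV)
λ₀ = 256.70 nm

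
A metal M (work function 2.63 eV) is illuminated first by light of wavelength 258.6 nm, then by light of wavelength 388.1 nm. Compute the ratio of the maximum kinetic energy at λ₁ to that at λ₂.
3.8333

Using Einstein's equation: KE_max = hc/λ - φ

For λ₁ = 258.6 nm:
E₁ = hc/λ₁ = 4.7944 eV
KE₁ = E₁ - φ = 4.7944 - 2.63 = 2.1644 eV

For λ₂ = 388.1 nm:
E₂ = hc/λ₂ = 3.1946 eV
KE₂ = E₂ - φ = 3.1946 - 2.63 = 0.5646 eV

Ratio: KE₁/KE₂ = 2.1644/0.5646 = 3.8333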